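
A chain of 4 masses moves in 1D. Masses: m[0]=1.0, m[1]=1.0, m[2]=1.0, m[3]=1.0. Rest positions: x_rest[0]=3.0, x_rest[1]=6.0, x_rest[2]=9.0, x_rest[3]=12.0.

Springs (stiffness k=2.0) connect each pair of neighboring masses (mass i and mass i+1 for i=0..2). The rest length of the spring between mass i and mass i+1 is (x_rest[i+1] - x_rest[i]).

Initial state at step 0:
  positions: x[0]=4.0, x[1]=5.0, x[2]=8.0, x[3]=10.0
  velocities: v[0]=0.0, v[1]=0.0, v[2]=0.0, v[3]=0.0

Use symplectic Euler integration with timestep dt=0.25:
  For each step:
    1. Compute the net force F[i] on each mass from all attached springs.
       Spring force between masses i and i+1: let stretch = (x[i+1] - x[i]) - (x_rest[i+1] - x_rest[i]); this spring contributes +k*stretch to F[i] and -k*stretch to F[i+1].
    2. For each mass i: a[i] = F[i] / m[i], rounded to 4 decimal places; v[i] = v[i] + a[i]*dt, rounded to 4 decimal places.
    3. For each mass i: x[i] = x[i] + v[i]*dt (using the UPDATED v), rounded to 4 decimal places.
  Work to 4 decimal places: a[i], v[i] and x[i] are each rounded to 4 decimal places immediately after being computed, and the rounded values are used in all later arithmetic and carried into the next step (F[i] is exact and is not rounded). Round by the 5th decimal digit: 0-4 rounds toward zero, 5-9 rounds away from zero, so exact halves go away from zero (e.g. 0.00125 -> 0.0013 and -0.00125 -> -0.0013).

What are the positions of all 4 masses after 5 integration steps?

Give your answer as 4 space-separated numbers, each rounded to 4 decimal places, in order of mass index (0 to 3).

Answer: 1.9073 6.0205 7.9625 11.1099

Derivation:
Step 0: x=[4.0000 5.0000 8.0000 10.0000] v=[0.0000 0.0000 0.0000 0.0000]
Step 1: x=[3.7500 5.2500 7.8750 10.1250] v=[-1.0000 1.0000 -0.5000 0.5000]
Step 2: x=[3.3125 5.6406 7.7031 10.3438] v=[-1.7500 1.5625 -0.6875 0.8750]
Step 3: x=[2.7910 5.9980 7.6035 10.6075] v=[-2.0860 1.4297 -0.3984 1.0547]
Step 4: x=[2.2954 6.1553 7.6787 10.8707] v=[-1.9825 0.6290 0.3009 1.0527]
Step 5: x=[1.9073 6.0205 7.9625 11.1099] v=[-1.5526 -0.5393 1.1352 0.9567]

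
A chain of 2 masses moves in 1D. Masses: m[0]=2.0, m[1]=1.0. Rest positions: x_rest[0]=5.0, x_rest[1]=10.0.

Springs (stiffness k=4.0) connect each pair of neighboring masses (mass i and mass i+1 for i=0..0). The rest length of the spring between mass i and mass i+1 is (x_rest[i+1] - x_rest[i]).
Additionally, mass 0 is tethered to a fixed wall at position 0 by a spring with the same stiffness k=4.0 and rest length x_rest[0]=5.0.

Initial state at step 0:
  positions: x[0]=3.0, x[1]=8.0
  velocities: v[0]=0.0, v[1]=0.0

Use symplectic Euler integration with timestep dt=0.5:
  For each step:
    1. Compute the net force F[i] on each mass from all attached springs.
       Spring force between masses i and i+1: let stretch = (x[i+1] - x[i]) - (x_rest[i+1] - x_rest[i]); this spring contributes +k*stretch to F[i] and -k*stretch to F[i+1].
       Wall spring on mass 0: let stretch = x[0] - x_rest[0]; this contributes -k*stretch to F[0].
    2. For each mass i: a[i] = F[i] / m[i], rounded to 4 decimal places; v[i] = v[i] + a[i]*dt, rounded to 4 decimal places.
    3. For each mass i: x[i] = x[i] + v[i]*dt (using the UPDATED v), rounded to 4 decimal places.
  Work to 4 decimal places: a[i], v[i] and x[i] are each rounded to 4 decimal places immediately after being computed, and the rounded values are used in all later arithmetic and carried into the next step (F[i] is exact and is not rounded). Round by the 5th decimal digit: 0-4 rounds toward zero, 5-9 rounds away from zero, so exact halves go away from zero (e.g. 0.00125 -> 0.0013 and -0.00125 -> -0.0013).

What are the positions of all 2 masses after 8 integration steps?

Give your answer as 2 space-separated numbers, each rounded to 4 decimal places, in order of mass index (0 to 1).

Answer: 4.7500 10.6250

Derivation:
Step 0: x=[3.0000 8.0000] v=[0.0000 0.0000]
Step 1: x=[4.0000 8.0000] v=[2.0000 0.0000]
Step 2: x=[5.0000 9.0000] v=[2.0000 2.0000]
Step 3: x=[5.5000 11.0000] v=[1.0000 4.0000]
Step 4: x=[6.0000 12.5000] v=[1.0000 3.0000]
Step 5: x=[6.7500 12.5000] v=[1.5000 0.0000]
Step 6: x=[7.0000 11.7500] v=[0.5000 -1.5000]
Step 7: x=[6.1250 11.2500] v=[-1.7500 -1.0000]
Step 8: x=[4.7500 10.6250] v=[-2.7500 -1.2500]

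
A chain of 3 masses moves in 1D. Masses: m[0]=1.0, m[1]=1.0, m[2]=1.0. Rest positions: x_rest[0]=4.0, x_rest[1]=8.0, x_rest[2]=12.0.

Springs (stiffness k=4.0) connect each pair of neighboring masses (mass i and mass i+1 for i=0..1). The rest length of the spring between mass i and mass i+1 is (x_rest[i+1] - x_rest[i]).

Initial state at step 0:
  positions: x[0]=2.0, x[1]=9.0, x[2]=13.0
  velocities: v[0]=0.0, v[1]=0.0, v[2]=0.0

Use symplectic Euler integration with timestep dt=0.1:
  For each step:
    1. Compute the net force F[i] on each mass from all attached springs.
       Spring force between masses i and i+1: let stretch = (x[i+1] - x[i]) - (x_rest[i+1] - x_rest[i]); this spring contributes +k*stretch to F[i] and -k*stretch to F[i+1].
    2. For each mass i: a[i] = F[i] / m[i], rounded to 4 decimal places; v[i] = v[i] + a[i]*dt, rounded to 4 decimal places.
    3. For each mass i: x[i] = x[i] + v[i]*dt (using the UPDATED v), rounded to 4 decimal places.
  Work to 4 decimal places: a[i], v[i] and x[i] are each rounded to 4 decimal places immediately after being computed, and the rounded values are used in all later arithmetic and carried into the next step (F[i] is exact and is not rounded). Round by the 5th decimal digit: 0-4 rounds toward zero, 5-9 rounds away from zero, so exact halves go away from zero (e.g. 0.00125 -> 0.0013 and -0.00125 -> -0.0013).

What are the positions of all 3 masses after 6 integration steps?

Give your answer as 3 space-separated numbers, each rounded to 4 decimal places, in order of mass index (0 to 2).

Step 0: x=[2.0000 9.0000 13.0000] v=[0.0000 0.0000 0.0000]
Step 1: x=[2.1200 8.8800 13.0000] v=[1.2000 -1.2000 0.0000]
Step 2: x=[2.3504 8.6544 12.9952] v=[2.3040 -2.2560 -0.0480]
Step 3: x=[2.6730 8.3503 12.9768] v=[3.2256 -3.0413 -0.1843]
Step 4: x=[3.0627 8.0041 12.9333] v=[3.8965 -3.4616 -0.4349]
Step 5: x=[3.4900 7.6575 12.8526] v=[4.2731 -3.4665 -0.8066]
Step 6: x=[3.9240 7.3520 12.7241] v=[4.3401 -3.0555 -1.2846]

Answer: 3.9240 7.3520 12.7241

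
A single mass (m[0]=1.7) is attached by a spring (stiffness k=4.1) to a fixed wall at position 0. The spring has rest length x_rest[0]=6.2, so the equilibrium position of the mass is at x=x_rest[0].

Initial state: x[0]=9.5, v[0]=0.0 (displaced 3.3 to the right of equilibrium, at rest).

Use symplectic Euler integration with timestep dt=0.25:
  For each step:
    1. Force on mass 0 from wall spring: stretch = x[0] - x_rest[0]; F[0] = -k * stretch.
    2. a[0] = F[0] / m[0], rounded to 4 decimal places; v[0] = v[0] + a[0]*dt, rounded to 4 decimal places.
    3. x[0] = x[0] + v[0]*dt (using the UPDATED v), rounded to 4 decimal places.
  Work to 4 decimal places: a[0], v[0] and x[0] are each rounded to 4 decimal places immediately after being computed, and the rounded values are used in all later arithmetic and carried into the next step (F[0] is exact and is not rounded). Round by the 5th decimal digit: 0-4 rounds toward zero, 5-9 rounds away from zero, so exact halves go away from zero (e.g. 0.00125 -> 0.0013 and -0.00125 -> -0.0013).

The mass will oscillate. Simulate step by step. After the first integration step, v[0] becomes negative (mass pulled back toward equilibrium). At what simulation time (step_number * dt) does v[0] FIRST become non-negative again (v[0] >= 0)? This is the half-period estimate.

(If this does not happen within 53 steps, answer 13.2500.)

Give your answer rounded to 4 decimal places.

Step 0: x=[9.5000] v=[0.0000]
Step 1: x=[9.0026] v=[-1.9897]
Step 2: x=[8.0827] v=[-3.6795]
Step 3: x=[6.8790] v=[-4.8147]
Step 4: x=[5.5730] v=[-5.2241]
Step 5: x=[4.3615] v=[-4.8461]
Step 6: x=[3.4271] v=[-3.7376]
Step 7: x=[2.9107] v=[-2.0657]
Step 8: x=[2.8901] v=[-0.0825]
Step 9: x=[3.3684] v=[1.9132]
First v>=0 after going negative at step 9, time=2.2500

Answer: 2.2500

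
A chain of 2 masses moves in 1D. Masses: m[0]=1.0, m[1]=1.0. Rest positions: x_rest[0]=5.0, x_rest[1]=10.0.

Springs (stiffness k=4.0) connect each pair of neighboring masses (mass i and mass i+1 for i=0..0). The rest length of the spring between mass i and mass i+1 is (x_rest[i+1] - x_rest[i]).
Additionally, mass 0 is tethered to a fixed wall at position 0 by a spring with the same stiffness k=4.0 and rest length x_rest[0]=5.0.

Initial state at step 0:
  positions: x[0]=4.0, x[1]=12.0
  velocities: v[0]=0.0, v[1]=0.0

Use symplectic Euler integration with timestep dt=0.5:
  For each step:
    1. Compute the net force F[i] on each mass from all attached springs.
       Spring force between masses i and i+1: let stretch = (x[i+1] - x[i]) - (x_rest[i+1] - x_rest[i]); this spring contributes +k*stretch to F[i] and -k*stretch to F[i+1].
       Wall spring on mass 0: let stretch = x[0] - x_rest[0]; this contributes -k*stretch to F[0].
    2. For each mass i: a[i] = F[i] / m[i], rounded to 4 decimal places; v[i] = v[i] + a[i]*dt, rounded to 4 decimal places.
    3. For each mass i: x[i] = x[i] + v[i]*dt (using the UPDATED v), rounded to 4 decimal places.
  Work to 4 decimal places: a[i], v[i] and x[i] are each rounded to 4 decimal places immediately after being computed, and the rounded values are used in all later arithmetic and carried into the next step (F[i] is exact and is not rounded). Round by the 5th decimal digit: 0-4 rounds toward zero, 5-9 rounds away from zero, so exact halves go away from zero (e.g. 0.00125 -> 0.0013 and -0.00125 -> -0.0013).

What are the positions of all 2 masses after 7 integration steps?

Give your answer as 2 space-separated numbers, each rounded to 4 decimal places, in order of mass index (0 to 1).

Step 0: x=[4.0000 12.0000] v=[0.0000 0.0000]
Step 1: x=[8.0000 9.0000] v=[8.0000 -6.0000]
Step 2: x=[5.0000 10.0000] v=[-6.0000 2.0000]
Step 3: x=[2.0000 11.0000] v=[-6.0000 2.0000]
Step 4: x=[6.0000 8.0000] v=[8.0000 -6.0000]
Step 5: x=[6.0000 8.0000] v=[0.0000 0.0000]
Step 6: x=[2.0000 11.0000] v=[-8.0000 6.0000]
Step 7: x=[5.0000 10.0000] v=[6.0000 -2.0000]

Answer: 5.0000 10.0000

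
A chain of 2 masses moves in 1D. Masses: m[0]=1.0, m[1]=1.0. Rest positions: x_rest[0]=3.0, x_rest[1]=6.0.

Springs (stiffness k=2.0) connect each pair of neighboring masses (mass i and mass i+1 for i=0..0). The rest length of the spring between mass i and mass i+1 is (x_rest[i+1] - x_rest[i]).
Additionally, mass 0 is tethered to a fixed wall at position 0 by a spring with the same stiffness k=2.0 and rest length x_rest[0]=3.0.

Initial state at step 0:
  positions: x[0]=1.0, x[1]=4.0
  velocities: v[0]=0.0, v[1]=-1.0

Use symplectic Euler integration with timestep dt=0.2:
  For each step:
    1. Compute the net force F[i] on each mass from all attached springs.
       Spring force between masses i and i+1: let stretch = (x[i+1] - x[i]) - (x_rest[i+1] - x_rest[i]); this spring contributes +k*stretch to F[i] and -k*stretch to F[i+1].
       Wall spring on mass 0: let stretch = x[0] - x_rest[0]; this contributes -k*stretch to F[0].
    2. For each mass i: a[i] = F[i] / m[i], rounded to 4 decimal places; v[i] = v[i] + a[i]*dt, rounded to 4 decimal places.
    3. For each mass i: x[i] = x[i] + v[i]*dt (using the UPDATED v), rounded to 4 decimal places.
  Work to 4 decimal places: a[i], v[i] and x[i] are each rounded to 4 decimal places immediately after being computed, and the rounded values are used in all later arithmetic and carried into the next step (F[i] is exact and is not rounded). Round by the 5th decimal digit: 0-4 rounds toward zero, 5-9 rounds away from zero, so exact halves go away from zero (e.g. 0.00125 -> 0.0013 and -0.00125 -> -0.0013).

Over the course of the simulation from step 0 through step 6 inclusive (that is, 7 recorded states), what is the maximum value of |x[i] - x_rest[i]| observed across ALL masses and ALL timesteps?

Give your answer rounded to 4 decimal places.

Answer: 2.4837

Derivation:
Step 0: x=[1.0000 4.0000] v=[0.0000 -1.0000]
Step 1: x=[1.1600 3.8000] v=[0.8000 -1.0000]
Step 2: x=[1.4384 3.6288] v=[1.3920 -0.8560]
Step 3: x=[1.7770 3.5224] v=[1.6928 -0.5322]
Step 4: x=[2.1130 3.5163] v=[1.6802 -0.0304]
Step 5: x=[2.3923 3.6380] v=[1.3963 0.6083]
Step 6: x=[2.5798 3.9000] v=[0.9377 1.3100]
Max displacement = 2.4837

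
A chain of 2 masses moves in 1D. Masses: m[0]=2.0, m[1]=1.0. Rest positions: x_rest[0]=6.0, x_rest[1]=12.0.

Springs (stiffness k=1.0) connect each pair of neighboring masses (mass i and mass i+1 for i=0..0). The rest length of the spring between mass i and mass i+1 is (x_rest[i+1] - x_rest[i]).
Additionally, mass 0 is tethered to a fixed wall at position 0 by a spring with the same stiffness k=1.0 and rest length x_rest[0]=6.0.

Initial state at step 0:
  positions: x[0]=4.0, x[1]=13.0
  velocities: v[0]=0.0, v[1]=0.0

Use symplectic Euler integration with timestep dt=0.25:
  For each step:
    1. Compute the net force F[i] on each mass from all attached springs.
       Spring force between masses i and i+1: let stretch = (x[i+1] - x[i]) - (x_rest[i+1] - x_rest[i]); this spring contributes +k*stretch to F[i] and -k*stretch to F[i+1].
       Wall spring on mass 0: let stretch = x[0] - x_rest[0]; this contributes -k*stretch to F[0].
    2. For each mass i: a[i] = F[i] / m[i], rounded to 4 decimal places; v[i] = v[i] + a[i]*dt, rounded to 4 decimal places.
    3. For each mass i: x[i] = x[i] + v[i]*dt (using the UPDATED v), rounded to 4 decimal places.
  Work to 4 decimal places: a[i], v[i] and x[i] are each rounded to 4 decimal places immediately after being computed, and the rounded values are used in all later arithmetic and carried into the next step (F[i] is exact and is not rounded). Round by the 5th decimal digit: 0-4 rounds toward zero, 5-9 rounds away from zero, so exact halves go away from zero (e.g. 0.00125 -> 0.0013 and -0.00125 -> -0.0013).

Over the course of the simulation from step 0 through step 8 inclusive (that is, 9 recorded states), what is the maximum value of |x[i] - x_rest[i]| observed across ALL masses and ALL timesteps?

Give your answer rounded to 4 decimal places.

Answer: 2.1944

Derivation:
Step 0: x=[4.0000 13.0000] v=[0.0000 0.0000]
Step 1: x=[4.1563 12.8125] v=[0.6250 -0.7500]
Step 2: x=[4.4532 12.4590] v=[1.1875 -1.4141]
Step 3: x=[4.8611 11.9801] v=[1.6316 -1.9156]
Step 4: x=[5.3396 11.4313] v=[1.9139 -2.1954]
Step 5: x=[5.8416 10.8767] v=[2.0079 -2.2183]
Step 6: x=[6.3184 10.3824] v=[1.9071 -1.9771]
Step 7: x=[6.7247 10.0091] v=[1.6253 -1.4931]
Step 8: x=[7.0235 9.8056] v=[1.1953 -0.8142]
Max displacement = 2.1944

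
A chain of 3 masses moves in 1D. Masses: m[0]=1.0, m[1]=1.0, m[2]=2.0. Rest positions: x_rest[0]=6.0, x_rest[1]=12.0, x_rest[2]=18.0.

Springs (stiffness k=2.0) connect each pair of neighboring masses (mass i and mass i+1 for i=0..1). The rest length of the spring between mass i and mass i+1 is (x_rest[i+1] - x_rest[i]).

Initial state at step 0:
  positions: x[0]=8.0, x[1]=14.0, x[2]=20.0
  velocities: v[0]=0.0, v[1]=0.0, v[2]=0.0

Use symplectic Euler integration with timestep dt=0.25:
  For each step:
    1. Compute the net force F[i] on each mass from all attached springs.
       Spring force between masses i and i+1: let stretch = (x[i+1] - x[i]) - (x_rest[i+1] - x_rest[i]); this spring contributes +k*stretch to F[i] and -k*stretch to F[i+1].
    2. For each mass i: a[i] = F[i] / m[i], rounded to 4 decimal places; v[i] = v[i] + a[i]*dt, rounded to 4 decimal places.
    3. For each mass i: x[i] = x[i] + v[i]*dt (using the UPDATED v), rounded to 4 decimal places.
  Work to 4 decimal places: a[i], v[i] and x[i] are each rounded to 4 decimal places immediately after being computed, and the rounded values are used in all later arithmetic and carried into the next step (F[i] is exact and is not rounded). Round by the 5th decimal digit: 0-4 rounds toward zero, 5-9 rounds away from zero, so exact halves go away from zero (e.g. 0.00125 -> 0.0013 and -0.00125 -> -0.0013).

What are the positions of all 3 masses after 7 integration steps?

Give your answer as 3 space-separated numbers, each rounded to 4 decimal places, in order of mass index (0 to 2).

Answer: 8.0000 14.0000 20.0000

Derivation:
Step 0: x=[8.0000 14.0000 20.0000] v=[0.0000 0.0000 0.0000]
Step 1: x=[8.0000 14.0000 20.0000] v=[0.0000 0.0000 0.0000]
Step 2: x=[8.0000 14.0000 20.0000] v=[0.0000 0.0000 0.0000]
Step 3: x=[8.0000 14.0000 20.0000] v=[0.0000 0.0000 0.0000]
Step 4: x=[8.0000 14.0000 20.0000] v=[0.0000 0.0000 0.0000]
Step 5: x=[8.0000 14.0000 20.0000] v=[0.0000 0.0000 0.0000]
Step 6: x=[8.0000 14.0000 20.0000] v=[0.0000 0.0000 0.0000]
Step 7: x=[8.0000 14.0000 20.0000] v=[0.0000 0.0000 0.0000]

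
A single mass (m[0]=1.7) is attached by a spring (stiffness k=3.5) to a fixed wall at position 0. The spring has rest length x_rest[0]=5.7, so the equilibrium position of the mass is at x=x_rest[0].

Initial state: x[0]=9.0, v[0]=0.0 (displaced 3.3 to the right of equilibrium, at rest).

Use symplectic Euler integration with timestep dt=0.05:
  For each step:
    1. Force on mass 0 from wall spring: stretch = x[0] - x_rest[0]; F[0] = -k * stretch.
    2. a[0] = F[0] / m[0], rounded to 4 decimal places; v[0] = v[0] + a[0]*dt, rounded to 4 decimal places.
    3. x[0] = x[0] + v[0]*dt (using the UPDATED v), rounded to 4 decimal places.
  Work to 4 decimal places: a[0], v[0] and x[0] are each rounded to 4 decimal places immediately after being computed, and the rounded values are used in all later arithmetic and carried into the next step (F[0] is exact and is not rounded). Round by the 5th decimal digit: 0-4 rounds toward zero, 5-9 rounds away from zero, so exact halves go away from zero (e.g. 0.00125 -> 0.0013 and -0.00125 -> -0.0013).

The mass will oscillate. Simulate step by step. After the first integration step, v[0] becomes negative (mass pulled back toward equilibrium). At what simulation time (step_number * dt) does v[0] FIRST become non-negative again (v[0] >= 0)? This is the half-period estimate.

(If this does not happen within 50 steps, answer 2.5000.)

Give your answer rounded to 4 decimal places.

Step 0: x=[9.0000] v=[0.0000]
Step 1: x=[8.9830] v=[-0.3397]
Step 2: x=[8.9491] v=[-0.6777]
Step 3: x=[8.8985] v=[-1.0122]
Step 4: x=[8.8314] v=[-1.3415]
Step 5: x=[8.7482] v=[-1.6639]
Step 6: x=[8.6493] v=[-1.9777]
Step 7: x=[8.5352] v=[-2.2813]
Step 8: x=[8.4065] v=[-2.5732]
Step 9: x=[8.2639] v=[-2.8518]
Step 10: x=[8.1081] v=[-3.1157]
Step 11: x=[7.9399] v=[-3.3636]
Step 12: x=[7.7602] v=[-3.5942]
Step 13: x=[7.5699] v=[-3.8063]
Step 14: x=[7.3700] v=[-3.9988]
Step 15: x=[7.1615] v=[-4.1707]
Step 16: x=[6.9454] v=[-4.3212]
Step 17: x=[6.7229] v=[-4.4494]
Step 18: x=[6.4952] v=[-4.5547]
Step 19: x=[6.2634] v=[-4.6366]
Step 20: x=[6.0287] v=[-4.6946]
Step 21: x=[5.7923] v=[-4.7284]
Step 22: x=[5.5554] v=[-4.7379]
Step 23: x=[5.3193] v=[-4.7230]
Step 24: x=[5.0851] v=[-4.6838]
Step 25: x=[4.8541] v=[-4.6205]
Step 26: x=[4.6274] v=[-4.5334]
Step 27: x=[4.4063] v=[-4.4230]
Step 28: x=[4.1918] v=[-4.2898]
Step 29: x=[3.9851] v=[-4.1345]
Step 30: x=[3.7872] v=[-3.9580]
Step 31: x=[3.5991] v=[-3.7611]
Step 32: x=[3.4219] v=[-3.5448]
Step 33: x=[3.2564] v=[-3.3103]
Step 34: x=[3.1035] v=[-3.0588]
Step 35: x=[2.9639] v=[-2.7915]
Step 36: x=[2.8384] v=[-2.5098]
Step 37: x=[2.7276] v=[-2.2152]
Step 38: x=[2.6321] v=[-1.9092]
Step 39: x=[2.5524] v=[-1.5934]
Step 40: x=[2.4889] v=[-1.2694]
Step 41: x=[2.4420] v=[-0.9388]
Step 42: x=[2.4118] v=[-0.6034]
Step 43: x=[2.3986] v=[-0.2649]
Step 44: x=[2.4024] v=[0.0750]
First v>=0 after going negative at step 44, time=2.2000

Answer: 2.2000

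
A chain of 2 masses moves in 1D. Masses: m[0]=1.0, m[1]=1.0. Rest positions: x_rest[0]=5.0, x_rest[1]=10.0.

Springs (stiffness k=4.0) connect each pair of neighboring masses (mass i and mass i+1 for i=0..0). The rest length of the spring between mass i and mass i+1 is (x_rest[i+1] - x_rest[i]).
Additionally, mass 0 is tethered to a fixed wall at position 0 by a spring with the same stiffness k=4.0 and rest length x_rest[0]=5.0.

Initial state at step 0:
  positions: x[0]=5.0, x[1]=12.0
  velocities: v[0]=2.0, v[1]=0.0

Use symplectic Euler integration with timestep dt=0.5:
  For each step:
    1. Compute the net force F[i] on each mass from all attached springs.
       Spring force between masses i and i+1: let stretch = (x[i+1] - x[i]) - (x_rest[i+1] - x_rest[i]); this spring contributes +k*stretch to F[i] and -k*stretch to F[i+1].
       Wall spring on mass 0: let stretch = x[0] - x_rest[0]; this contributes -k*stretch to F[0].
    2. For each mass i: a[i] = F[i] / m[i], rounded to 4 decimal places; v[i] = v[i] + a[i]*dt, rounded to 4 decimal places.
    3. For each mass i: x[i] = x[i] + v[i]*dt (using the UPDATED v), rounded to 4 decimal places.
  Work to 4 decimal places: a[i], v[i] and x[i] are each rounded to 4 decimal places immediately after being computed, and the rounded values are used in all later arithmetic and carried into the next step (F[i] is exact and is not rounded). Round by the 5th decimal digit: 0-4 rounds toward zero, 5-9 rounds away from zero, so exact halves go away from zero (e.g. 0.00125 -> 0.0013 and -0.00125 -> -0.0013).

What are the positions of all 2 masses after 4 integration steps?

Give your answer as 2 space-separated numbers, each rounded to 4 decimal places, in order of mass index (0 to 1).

Answer: 6.0000 8.0000

Derivation:
Step 0: x=[5.0000 12.0000] v=[2.0000 0.0000]
Step 1: x=[8.0000 10.0000] v=[6.0000 -4.0000]
Step 2: x=[5.0000 11.0000] v=[-6.0000 2.0000]
Step 3: x=[3.0000 11.0000] v=[-4.0000 0.0000]
Step 4: x=[6.0000 8.0000] v=[6.0000 -6.0000]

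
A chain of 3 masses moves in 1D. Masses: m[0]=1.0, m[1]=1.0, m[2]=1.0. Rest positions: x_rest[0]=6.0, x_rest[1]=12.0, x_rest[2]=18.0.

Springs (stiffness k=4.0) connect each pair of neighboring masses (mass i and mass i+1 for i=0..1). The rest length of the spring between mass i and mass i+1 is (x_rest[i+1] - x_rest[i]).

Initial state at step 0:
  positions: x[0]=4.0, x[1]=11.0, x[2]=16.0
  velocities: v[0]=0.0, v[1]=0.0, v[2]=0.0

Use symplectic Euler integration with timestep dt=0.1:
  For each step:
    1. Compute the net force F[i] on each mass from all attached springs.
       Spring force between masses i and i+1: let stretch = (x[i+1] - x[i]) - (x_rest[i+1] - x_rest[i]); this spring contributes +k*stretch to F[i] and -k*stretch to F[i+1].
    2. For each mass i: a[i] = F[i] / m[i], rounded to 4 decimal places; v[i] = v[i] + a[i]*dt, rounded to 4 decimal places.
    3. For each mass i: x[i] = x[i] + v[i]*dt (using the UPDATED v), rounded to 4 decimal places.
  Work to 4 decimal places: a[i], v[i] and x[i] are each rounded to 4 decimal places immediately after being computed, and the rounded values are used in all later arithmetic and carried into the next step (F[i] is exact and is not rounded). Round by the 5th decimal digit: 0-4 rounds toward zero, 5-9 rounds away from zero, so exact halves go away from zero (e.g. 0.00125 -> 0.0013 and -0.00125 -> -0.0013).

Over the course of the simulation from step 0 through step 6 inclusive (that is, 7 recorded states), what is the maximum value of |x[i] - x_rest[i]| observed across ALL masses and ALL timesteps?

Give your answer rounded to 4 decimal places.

Answer: 2.0987

Derivation:
Step 0: x=[4.0000 11.0000 16.0000] v=[0.0000 0.0000 0.0000]
Step 1: x=[4.0400 10.9200 16.0400] v=[0.4000 -0.8000 0.4000]
Step 2: x=[4.1152 10.7696 16.1152] v=[0.7520 -1.5040 0.7520]
Step 3: x=[4.2166 10.5669 16.2166] v=[1.0138 -2.0275 1.0138]
Step 4: x=[4.3320 10.3361 16.3320] v=[1.1539 -2.3077 1.1539]
Step 5: x=[4.4476 10.1050 16.4476] v=[1.1555 -2.3110 1.1555]
Step 6: x=[4.5495 9.9013 16.5495] v=[1.0185 -2.0369 1.0185]
Max displacement = 2.0987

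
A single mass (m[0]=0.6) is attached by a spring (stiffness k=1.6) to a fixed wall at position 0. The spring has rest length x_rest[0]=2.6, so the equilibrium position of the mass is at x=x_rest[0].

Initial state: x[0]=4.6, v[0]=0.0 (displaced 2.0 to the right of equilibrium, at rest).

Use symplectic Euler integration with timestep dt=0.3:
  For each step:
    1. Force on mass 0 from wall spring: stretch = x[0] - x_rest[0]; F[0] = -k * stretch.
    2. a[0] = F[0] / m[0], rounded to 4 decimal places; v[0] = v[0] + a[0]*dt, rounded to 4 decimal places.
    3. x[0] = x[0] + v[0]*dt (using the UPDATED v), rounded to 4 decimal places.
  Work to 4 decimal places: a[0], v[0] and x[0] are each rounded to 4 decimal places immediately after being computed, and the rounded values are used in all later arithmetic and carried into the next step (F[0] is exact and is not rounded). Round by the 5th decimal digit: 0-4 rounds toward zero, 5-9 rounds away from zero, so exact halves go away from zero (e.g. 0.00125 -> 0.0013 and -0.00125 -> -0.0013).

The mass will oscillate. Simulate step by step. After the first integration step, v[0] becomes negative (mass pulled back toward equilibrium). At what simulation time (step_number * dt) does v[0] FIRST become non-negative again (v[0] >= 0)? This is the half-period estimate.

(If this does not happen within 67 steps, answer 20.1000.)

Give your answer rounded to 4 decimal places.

Step 0: x=[4.6000] v=[0.0000]
Step 1: x=[4.1200] v=[-1.6000]
Step 2: x=[3.2752] v=[-2.8160]
Step 3: x=[2.2683] v=[-3.3562]
Step 4: x=[1.3410] v=[-3.0909]
Step 5: x=[0.7159] v=[-2.0837]
Step 6: x=[0.5430] v=[-0.5764]
Step 7: x=[0.8638] v=[1.0692]
First v>=0 after going negative at step 7, time=2.1000

Answer: 2.1000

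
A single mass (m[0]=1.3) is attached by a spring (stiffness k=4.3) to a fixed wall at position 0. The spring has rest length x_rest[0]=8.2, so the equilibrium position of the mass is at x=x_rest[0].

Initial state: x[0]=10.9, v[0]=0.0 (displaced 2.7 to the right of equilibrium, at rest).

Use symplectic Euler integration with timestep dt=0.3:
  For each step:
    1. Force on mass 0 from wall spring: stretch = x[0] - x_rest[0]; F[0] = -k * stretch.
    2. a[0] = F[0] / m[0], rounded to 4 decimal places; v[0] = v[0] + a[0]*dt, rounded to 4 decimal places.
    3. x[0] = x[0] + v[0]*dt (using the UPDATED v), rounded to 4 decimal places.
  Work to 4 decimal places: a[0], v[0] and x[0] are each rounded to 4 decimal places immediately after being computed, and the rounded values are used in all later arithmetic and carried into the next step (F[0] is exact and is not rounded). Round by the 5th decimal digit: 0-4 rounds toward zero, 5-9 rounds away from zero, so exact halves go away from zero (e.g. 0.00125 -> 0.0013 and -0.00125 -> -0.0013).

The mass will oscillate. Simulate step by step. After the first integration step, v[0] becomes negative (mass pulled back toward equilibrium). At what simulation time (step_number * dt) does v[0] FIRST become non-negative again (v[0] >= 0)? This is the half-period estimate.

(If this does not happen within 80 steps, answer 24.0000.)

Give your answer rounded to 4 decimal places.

Answer: 1.8000

Derivation:
Step 0: x=[10.9000] v=[0.0000]
Step 1: x=[10.0962] v=[-2.6792]
Step 2: x=[8.7280] v=[-4.5608]
Step 3: x=[7.2026] v=[-5.0848]
Step 4: x=[5.9741] v=[-4.0951]
Step 5: x=[5.4082] v=[-1.8863]
Step 6: x=[5.6734] v=[0.8840]
First v>=0 after going negative at step 6, time=1.8000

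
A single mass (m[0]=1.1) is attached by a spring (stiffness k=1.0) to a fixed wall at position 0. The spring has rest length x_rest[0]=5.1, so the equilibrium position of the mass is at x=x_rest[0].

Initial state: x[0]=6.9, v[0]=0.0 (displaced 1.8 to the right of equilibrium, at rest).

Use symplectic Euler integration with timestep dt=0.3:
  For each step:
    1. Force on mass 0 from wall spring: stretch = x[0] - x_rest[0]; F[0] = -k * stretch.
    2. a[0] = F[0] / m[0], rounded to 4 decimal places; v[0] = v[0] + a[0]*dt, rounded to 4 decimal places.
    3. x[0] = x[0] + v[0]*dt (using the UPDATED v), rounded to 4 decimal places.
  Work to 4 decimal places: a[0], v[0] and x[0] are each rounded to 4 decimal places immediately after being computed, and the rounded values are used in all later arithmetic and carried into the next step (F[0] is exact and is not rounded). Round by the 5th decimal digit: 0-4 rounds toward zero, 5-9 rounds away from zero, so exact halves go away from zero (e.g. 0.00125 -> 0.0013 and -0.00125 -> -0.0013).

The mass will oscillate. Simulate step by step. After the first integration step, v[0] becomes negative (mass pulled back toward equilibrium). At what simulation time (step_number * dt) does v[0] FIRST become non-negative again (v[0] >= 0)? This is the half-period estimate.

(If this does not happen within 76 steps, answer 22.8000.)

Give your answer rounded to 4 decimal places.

Answer: 3.3000

Derivation:
Step 0: x=[6.9000] v=[0.0000]
Step 1: x=[6.7527] v=[-0.4909]
Step 2: x=[6.4702] v=[-0.9417]
Step 3: x=[6.0756] v=[-1.3154]
Step 4: x=[5.6012] v=[-1.5815]
Step 5: x=[5.0857] v=[-1.7182]
Step 6: x=[4.5714] v=[-1.7143]
Step 7: x=[4.1003] v=[-1.5702]
Step 8: x=[3.7110] v=[-1.2976]
Step 9: x=[3.4354] v=[-0.9188]
Step 10: x=[3.2960] v=[-0.4648]
Step 11: x=[3.3042] v=[0.0272]
First v>=0 after going negative at step 11, time=3.3000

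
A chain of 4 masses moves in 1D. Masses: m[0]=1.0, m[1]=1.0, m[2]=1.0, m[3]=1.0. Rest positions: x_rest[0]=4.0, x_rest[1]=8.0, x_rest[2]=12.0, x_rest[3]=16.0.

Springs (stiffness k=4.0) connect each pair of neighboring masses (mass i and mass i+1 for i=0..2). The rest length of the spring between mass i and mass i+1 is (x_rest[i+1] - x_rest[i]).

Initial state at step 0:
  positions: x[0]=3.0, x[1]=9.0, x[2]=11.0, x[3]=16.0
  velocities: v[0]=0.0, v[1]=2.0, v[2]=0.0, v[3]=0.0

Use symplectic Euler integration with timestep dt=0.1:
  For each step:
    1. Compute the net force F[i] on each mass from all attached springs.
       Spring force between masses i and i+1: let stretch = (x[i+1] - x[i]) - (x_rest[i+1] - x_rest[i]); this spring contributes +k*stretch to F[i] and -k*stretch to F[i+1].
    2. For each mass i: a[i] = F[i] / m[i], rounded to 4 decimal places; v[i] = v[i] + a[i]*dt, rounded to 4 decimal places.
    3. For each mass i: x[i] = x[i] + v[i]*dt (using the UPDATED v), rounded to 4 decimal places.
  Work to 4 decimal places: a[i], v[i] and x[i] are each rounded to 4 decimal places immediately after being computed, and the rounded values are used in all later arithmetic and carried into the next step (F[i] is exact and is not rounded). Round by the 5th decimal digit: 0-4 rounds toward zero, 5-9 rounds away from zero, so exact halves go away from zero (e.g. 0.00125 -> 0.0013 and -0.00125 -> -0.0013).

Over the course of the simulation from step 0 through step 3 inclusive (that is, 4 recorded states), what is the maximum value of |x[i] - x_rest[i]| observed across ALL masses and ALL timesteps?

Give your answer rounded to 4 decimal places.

Answer: 1.0400

Derivation:
Step 0: x=[3.0000 9.0000 11.0000 16.0000] v=[0.0000 2.0000 0.0000 0.0000]
Step 1: x=[3.0800 9.0400 11.1200 15.9600] v=[0.8000 0.4000 1.2000 -0.4000]
Step 2: x=[3.2384 8.9248 11.3504 15.8864] v=[1.5840 -1.1520 2.3040 -0.7360]
Step 3: x=[3.4643 8.6792 11.6652 15.7914] v=[2.2586 -2.4563 3.1482 -0.9504]
Max displacement = 1.0400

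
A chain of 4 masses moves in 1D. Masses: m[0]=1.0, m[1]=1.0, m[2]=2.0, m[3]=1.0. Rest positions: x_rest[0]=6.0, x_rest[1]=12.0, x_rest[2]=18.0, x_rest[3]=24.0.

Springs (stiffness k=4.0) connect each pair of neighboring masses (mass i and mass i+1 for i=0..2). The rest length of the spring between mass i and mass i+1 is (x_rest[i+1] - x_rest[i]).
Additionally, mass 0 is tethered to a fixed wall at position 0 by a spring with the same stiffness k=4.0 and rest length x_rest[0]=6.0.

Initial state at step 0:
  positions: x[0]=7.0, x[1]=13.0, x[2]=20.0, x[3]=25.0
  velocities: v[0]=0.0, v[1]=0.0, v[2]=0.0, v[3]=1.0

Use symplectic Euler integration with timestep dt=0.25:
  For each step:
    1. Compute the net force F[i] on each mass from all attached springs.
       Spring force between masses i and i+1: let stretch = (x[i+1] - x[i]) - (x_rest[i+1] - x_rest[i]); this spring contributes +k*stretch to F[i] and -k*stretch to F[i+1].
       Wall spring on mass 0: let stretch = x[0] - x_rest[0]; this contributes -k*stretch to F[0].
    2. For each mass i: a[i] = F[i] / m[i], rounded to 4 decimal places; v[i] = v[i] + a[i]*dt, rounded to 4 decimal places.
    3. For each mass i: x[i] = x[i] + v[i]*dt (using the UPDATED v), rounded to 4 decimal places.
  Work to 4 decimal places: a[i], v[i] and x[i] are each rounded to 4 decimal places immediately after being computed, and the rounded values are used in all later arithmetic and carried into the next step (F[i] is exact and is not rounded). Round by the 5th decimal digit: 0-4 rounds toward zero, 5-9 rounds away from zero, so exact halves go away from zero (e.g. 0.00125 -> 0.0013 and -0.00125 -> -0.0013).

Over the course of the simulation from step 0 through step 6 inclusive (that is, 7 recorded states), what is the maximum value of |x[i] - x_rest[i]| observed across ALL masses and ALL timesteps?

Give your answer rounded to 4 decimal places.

Step 0: x=[7.0000 13.0000 20.0000 25.0000] v=[0.0000 0.0000 0.0000 1.0000]
Step 1: x=[6.7500 13.2500 19.7500 25.5000] v=[-1.0000 1.0000 -1.0000 2.0000]
Step 2: x=[6.4375 13.5000 19.4063 26.0625] v=[-1.2500 1.0000 -1.3750 2.2500]
Step 3: x=[6.2813 13.4610 19.1563 26.4610] v=[-0.6250 -0.1562 -1.0001 1.5938]
Step 4: x=[6.3497 13.0509 19.1075 26.5333] v=[0.2734 -1.6406 -0.1954 0.2891]
Step 5: x=[6.5059 12.4796 19.2298 26.2491] v=[0.6249 -2.2852 0.4892 -1.1367]
Step 6: x=[6.5291 12.1024 19.3858 25.7101] v=[0.0927 -1.5087 0.6238 -2.1560]
Max displacement = 2.5333

Answer: 2.5333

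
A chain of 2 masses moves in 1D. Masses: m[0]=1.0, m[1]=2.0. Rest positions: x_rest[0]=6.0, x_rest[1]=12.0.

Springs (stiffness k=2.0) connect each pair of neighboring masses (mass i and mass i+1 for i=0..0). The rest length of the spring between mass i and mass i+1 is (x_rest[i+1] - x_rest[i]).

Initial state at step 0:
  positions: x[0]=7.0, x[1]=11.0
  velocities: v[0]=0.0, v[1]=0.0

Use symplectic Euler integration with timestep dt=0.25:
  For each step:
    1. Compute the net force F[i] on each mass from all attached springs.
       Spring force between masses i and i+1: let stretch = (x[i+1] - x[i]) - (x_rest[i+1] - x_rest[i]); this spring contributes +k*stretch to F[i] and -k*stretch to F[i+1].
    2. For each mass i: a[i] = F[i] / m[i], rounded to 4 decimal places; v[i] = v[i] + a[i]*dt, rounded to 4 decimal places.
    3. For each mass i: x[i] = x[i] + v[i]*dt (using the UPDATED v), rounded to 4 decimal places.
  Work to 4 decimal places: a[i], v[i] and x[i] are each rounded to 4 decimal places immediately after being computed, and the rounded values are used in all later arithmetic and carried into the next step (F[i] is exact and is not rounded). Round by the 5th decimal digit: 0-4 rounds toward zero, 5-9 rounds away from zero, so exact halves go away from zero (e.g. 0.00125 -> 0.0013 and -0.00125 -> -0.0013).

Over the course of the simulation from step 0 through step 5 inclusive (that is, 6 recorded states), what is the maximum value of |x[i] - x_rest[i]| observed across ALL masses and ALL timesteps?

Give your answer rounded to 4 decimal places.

Step 0: x=[7.0000 11.0000] v=[0.0000 0.0000]
Step 1: x=[6.7500 11.1250] v=[-1.0000 0.5000]
Step 2: x=[6.2969 11.3516] v=[-1.8125 0.9063]
Step 3: x=[5.7256 11.6373] v=[-2.2852 1.1426]
Step 4: x=[5.1433 11.9285] v=[-2.3294 1.1647]
Step 5: x=[4.6591 12.1706] v=[-1.9368 0.9684]
Max displacement = 1.3409

Answer: 1.3409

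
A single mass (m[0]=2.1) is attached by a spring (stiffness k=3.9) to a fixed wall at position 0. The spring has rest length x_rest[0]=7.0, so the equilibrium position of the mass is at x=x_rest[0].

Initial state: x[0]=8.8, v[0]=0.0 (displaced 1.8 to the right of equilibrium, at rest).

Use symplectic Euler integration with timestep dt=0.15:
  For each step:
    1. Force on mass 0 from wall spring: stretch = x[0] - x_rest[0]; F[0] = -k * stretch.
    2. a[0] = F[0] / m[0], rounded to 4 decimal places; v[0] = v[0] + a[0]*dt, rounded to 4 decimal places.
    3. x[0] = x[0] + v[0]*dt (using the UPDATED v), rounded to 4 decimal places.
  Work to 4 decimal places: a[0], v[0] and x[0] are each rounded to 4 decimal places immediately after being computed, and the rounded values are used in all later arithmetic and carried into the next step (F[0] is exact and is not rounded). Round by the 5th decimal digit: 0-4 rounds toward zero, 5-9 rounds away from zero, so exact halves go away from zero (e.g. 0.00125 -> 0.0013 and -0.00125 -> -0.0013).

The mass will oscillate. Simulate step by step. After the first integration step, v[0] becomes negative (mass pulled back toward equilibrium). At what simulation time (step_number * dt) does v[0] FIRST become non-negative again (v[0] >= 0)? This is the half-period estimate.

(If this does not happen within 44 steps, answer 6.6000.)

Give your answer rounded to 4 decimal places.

Step 0: x=[8.8000] v=[0.0000]
Step 1: x=[8.7248] v=[-0.5014]
Step 2: x=[8.5775] v=[-0.9819]
Step 3: x=[8.3643] v=[-1.4213]
Step 4: x=[8.0941] v=[-1.8014]
Step 5: x=[7.7782] v=[-2.1062]
Step 6: x=[7.4298] v=[-2.3230]
Step 7: x=[7.0634] v=[-2.4427]
Step 8: x=[6.6943] v=[-2.4604]
Step 9: x=[6.3380] v=[-2.3752]
Step 10: x=[6.0094] v=[-2.1908]
Step 11: x=[5.7222] v=[-1.9148]
Step 12: x=[5.4884] v=[-1.5588]
Step 13: x=[5.3177] v=[-1.1377]
Step 14: x=[5.2173] v=[-0.6691]
Step 15: x=[5.1914] v=[-0.1725]
Step 16: x=[5.2411] v=[0.3313]
First v>=0 after going negative at step 16, time=2.4000

Answer: 2.4000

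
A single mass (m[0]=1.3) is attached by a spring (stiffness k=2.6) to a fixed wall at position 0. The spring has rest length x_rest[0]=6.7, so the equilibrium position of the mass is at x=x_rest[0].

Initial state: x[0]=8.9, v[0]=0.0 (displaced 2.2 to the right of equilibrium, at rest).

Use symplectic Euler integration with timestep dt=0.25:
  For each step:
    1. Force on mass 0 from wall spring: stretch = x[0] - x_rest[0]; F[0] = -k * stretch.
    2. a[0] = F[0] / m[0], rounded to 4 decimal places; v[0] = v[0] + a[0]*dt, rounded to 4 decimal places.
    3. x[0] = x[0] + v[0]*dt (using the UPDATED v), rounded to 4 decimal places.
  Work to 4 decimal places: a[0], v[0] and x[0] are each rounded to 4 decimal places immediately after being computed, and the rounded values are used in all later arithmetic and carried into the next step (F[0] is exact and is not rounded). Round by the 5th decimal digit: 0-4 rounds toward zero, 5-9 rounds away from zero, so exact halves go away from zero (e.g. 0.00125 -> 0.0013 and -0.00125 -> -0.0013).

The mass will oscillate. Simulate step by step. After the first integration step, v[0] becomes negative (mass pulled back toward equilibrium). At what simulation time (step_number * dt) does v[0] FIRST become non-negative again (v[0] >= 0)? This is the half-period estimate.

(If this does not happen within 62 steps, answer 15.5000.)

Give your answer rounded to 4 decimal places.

Answer: 2.2500

Derivation:
Step 0: x=[8.9000] v=[0.0000]
Step 1: x=[8.6250] v=[-1.1000]
Step 2: x=[8.1094] v=[-2.0625]
Step 3: x=[7.4176] v=[-2.7672]
Step 4: x=[6.6361] v=[-3.1260]
Step 5: x=[5.8626] v=[-3.0941]
Step 6: x=[5.1938] v=[-2.6754]
Step 7: x=[4.7132] v=[-1.9223]
Step 8: x=[4.4810] v=[-0.9289]
Step 9: x=[4.5262] v=[0.1806]
First v>=0 after going negative at step 9, time=2.2500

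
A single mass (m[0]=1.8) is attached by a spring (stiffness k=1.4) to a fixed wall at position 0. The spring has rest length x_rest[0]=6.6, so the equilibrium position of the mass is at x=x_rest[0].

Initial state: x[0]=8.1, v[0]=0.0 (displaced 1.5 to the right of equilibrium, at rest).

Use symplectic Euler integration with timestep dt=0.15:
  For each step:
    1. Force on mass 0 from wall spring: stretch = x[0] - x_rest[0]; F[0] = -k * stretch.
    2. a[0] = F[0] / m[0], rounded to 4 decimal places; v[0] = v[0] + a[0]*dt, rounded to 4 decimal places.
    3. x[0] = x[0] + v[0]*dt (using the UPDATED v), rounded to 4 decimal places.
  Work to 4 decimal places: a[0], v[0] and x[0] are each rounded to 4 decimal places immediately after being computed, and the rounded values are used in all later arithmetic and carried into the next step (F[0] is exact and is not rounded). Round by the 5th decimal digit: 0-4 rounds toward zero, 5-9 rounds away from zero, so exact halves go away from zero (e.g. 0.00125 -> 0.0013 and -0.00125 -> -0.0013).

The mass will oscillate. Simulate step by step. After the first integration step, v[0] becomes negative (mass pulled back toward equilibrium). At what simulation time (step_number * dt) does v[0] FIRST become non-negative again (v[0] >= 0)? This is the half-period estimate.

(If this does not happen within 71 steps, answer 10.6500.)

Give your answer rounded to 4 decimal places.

Step 0: x=[8.1000] v=[0.0000]
Step 1: x=[8.0738] v=[-0.1750]
Step 2: x=[8.0218] v=[-0.3469]
Step 3: x=[7.9449] v=[-0.5128]
Step 4: x=[7.8444] v=[-0.6697]
Step 5: x=[7.7222] v=[-0.8149]
Step 6: x=[7.5803] v=[-0.9458]
Step 7: x=[7.4213] v=[-1.0602]
Step 8: x=[7.2479] v=[-1.1560]
Step 9: x=[7.0632] v=[-1.2316]
Step 10: x=[6.8704] v=[-1.2856]
Step 11: x=[6.6728] v=[-1.3171]
Step 12: x=[6.4740] v=[-1.3256]
Step 13: x=[6.2774] v=[-1.3109]
Step 14: x=[6.0864] v=[-1.2733]
Step 15: x=[5.9044] v=[-1.2134]
Step 16: x=[5.7346] v=[-1.1323]
Step 17: x=[5.5799] v=[-1.0313]
Step 18: x=[5.4431] v=[-0.9123]
Step 19: x=[5.3265] v=[-0.7773]
Step 20: x=[5.2322] v=[-0.6287]
Step 21: x=[5.1618] v=[-0.4691]
Step 22: x=[5.1166] v=[-0.3013]
Step 23: x=[5.0974] v=[-0.1282]
Step 24: x=[5.1045] v=[0.0471]
First v>=0 after going negative at step 24, time=3.6000

Answer: 3.6000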